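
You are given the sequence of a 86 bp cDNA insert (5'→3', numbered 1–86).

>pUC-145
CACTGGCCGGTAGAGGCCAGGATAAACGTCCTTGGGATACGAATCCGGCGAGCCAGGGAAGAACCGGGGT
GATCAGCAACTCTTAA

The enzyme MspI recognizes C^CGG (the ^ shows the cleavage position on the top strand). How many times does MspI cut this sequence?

3

CCGG occurs starting at positions 7, 45, 64.
MspI cuts at 3 sites.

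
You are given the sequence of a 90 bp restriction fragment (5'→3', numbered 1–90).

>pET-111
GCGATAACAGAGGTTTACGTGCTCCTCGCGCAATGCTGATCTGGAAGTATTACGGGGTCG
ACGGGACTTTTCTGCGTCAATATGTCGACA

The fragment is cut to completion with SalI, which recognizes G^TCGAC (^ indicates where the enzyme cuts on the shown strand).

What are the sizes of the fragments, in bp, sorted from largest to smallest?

57, 27, 6 bp

SalI sites (GTCGAC) start at positions 57, 84.
SalI cuts after the first base of each site, so after positions 57, 84.
Linear molecule, 2 cuts → 3 fragments:
  1–57 → 57 bp
  58–84 → 27 bp
  85–90 → 6 bp
Sorted largest to smallest: 57, 27, 6 bp.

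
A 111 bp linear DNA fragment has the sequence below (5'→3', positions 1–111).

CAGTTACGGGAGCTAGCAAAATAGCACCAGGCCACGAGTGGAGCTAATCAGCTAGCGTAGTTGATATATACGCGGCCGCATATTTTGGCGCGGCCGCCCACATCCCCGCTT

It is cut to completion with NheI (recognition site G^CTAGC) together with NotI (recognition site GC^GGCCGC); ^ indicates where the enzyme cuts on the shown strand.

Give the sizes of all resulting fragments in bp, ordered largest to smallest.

39, 22, 20, 18, 12 bp

NheI sites (GCTAGC) start at positions 12, 51.
NheI cuts after the first base of each site, so after positions 12, 51.
NotI sites (GCGGCCGC) start at positions 72, 90.
NotI cuts after base 2 of each site, so after positions 73, 91.
Combined cut positions: 12, 51, 73, 91.
Linear molecule, 4 cuts → 5 fragments:
  1–12 → 12 bp
  13–51 → 39 bp
  52–73 → 22 bp
  74–91 → 18 bp
  92–111 → 20 bp
Sorted largest to smallest: 39, 22, 20, 18, 12 bp.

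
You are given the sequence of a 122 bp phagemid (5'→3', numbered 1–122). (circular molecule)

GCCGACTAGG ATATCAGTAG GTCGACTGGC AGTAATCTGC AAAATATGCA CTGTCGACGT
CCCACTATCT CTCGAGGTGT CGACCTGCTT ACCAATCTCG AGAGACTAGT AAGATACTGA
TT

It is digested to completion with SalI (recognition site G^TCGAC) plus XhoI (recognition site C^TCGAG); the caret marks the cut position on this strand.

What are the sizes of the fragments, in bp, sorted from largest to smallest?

46, 32, 18, 18, 8 bp

SalI sites (GTCGAC) start at positions 21, 53, 79.
SalI cuts after the first base of each site, so after positions 21, 53, 79.
XhoI sites (CTCGAG) start at positions 71, 97.
XhoI cuts after the first base of each site, so after positions 71, 97.
Combined cut positions: 21, 53, 71, 79, 97.
Circular molecule, 5 cuts → 5 fragments:
  22–53 → 32 bp
  54–71 → 18 bp
  72–79 → 8 bp
  80–97 → 18 bp
  98–122 then 1–21 → 25 + 21 = 46 bp
Sorted largest to smallest: 46, 32, 18, 18, 8 bp.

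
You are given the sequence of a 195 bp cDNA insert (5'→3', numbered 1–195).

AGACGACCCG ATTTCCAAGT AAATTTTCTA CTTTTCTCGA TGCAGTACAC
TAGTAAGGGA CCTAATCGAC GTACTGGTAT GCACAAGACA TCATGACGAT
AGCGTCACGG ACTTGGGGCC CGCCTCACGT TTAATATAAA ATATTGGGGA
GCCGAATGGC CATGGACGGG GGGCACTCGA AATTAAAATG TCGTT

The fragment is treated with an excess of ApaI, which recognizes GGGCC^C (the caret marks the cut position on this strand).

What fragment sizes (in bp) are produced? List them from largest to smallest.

The ApaI site (GGGCCC) starts at position 116.
ApaI cuts after base 5 of each site (before the last base), so after position 120.
Linear molecule, 1 cut → 2 fragments:
  1–120 → 120 bp
  121–195 → 75 bp
Sorted largest to smallest: 120, 75 bp.

120, 75 bp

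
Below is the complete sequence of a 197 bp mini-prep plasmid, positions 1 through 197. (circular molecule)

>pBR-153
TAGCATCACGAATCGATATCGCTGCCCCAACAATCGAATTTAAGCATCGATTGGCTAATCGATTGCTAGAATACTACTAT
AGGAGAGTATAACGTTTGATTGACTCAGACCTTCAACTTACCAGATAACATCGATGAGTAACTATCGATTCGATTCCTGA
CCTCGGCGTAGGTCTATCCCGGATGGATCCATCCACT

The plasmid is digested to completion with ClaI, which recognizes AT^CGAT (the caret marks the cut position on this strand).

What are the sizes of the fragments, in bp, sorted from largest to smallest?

72, 65, 34, 14, 12 bp

ClaI sites (ATCGAT) start at positions 12, 46, 58, 130, 144.
ClaI cuts after base 2 of each site, so after positions 13, 47, 59, 131, 145.
Circular molecule, 5 cuts → 5 fragments:
  14–47 → 34 bp
  48–59 → 12 bp
  60–131 → 72 bp
  132–145 → 14 bp
  146–197 then 1–13 → 52 + 13 = 65 bp
Sorted largest to smallest: 72, 65, 34, 14, 12 bp.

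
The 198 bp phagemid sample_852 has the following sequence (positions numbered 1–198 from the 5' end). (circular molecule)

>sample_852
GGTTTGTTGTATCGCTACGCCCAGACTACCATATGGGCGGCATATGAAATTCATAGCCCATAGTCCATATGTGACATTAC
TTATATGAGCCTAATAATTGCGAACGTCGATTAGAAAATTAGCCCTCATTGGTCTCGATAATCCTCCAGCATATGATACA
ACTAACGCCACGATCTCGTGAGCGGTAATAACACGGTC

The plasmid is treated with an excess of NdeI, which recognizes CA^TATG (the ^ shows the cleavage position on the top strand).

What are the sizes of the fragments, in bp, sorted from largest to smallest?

NdeI sites (CATATG) start at positions 30, 41, 66, 150.
NdeI cuts after base 2 of each site, so after positions 31, 42, 67, 151.
Circular molecule, 4 cuts → 4 fragments:
  32–42 → 11 bp
  43–67 → 25 bp
  68–151 → 84 bp
  152–198 then 1–31 → 47 + 31 = 78 bp
Sorted largest to smallest: 84, 78, 25, 11 bp.

84, 78, 25, 11 bp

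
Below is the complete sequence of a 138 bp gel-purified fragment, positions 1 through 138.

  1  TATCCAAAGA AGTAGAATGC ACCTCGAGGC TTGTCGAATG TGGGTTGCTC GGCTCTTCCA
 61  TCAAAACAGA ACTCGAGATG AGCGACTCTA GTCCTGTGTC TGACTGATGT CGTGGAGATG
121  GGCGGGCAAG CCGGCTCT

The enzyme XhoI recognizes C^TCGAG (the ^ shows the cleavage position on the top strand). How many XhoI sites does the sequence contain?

CTCGAG occurs starting at positions 23, 72.
XhoI cuts at 2 sites.

2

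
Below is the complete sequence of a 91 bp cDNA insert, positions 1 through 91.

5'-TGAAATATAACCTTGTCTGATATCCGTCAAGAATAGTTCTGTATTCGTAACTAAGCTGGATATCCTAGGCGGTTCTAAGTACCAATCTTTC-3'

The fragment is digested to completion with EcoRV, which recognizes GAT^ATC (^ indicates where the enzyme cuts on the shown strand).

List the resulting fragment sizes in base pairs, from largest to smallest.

40, 30, 21 bp

EcoRV sites (GATATC) start at positions 19, 59.
EcoRV cuts after base 3 of each site, so after positions 21, 61.
Linear molecule, 2 cuts → 3 fragments:
  1–21 → 21 bp
  22–61 → 40 bp
  62–91 → 30 bp
Sorted largest to smallest: 40, 30, 21 bp.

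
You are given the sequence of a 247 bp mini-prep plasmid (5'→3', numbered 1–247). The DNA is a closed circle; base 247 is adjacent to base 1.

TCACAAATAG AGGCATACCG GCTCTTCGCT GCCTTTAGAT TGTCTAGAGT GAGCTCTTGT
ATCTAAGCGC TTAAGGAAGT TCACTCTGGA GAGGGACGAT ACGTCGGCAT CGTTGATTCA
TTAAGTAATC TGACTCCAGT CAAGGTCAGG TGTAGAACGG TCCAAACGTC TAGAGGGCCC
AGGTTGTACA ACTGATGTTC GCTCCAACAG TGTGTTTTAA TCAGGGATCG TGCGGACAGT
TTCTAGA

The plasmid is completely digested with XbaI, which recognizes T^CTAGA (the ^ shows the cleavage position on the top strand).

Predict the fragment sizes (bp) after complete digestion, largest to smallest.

126, 73, 48 bp

XbaI sites (TCTAGA) start at positions 43, 169, 242.
XbaI cuts after the first base of each site, so after positions 43, 169, 242.
Circular molecule, 3 cuts → 3 fragments:
  44–169 → 126 bp
  170–242 → 73 bp
  243–247 then 1–43 → 5 + 43 = 48 bp
Sorted largest to smallest: 126, 73, 48 bp.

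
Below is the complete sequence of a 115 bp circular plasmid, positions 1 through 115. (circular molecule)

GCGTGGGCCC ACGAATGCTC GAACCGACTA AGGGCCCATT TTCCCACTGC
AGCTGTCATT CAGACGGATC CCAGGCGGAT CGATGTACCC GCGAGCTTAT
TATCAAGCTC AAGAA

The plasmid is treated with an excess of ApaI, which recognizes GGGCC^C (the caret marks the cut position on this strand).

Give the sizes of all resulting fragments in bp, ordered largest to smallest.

88, 27 bp

ApaI sites (GGGCCC) start at positions 5, 32.
ApaI cuts after base 5 of each site (before the last base), so after positions 9, 36.
Circular molecule, 2 cuts → 2 fragments:
  10–36 → 27 bp
  37–115 then 1–9 → 79 + 9 = 88 bp
Sorted largest to smallest: 88, 27 bp.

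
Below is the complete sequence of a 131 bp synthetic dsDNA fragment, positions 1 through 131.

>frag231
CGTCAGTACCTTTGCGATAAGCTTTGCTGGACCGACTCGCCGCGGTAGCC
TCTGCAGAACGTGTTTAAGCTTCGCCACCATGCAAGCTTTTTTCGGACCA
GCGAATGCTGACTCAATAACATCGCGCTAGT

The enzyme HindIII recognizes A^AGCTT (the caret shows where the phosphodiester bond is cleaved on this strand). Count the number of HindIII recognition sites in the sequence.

AAGCTT occurs starting at positions 19, 67, 84.
HindIII cuts at 3 sites.

3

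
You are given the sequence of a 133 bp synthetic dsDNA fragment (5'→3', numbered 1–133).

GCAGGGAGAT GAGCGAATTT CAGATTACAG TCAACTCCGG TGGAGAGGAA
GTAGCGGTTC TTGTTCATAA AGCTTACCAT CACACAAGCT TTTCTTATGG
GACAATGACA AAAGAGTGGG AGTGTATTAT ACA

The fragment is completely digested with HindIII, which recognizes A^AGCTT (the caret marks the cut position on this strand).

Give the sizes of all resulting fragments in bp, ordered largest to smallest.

HindIII sites (AAGCTT) start at positions 70, 86.
HindIII cuts after the first base of each site, so after positions 70, 86.
Linear molecule, 2 cuts → 3 fragments:
  1–70 → 70 bp
  71–86 → 16 bp
  87–133 → 47 bp
Sorted largest to smallest: 70, 47, 16 bp.

70, 47, 16 bp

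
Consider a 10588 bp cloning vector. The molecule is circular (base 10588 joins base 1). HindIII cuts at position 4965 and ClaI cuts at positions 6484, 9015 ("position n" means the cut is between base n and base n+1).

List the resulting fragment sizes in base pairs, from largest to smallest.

6538, 2531, 1519 bp

Combined cut positions (sorted): 4965, 6484, 9015.
Circular molecule, 3 cuts → 3 fragments:
  6484 − 4965 = 1519 bp
  9015 − 6484 = 2531 bp
  wrap: 10588 − 9015 + 4965 = 6538 bp
Sorted largest to smallest: 6538, 2531, 1519 bp.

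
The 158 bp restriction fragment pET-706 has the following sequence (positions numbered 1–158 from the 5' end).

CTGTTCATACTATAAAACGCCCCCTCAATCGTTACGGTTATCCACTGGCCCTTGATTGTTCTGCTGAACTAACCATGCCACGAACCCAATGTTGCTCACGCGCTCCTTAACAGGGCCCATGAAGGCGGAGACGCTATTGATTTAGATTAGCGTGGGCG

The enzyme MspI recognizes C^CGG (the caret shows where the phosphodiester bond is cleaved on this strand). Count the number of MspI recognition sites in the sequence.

No occurrence of CCGG is present in the sequence.
MspI does not cut: 0 sites.

0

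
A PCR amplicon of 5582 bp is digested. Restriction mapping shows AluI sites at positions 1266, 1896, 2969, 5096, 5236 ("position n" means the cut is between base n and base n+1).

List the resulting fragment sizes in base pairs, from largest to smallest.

2127, 1266, 1073, 630, 346, 140 bp

Linear molecule, 5 cuts → 6 fragments:
  1266 − 0 = 1266 bp
  1896 − 1266 = 630 bp
  2969 − 1896 = 1073 bp
  5096 − 2969 = 2127 bp
  5236 − 5096 = 140 bp
  5582 − 5236 = 346 bp
Sorted largest to smallest: 2127, 1266, 1073, 630, 346, 140 bp.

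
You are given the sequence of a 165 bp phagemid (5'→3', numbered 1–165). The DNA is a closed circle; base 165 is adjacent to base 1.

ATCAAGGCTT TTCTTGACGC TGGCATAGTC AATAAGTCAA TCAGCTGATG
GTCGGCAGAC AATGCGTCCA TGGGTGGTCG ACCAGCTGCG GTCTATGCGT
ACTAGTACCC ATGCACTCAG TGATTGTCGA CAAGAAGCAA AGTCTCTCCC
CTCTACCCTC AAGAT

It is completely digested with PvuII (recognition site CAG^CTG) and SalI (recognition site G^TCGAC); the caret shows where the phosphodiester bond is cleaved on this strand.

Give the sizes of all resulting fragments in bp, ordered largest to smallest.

PvuII sites (CAGCTG) start at positions 42, 83.
PvuII cuts after base 3 of each site, so after positions 44, 85.
SalI sites (GTCGAC) start at positions 77, 126.
SalI cuts after the first base of each site, so after positions 77, 126.
Combined cut positions: 44, 77, 85, 126.
Circular molecule, 4 cuts → 4 fragments:
  45–77 → 33 bp
  78–85 → 8 bp
  86–126 → 41 bp
  127–165 then 1–44 → 39 + 44 = 83 bp
Sorted largest to smallest: 83, 41, 33, 8 bp.

83, 41, 33, 8 bp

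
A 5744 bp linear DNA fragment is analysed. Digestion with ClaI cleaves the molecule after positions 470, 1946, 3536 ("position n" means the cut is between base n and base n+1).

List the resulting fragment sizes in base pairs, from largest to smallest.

2208, 1590, 1476, 470 bp

Linear molecule, 3 cuts → 4 fragments:
  470 − 0 = 470 bp
  1946 − 470 = 1476 bp
  3536 − 1946 = 1590 bp
  5744 − 3536 = 2208 bp
Sorted largest to smallest: 2208, 1590, 1476, 470 bp.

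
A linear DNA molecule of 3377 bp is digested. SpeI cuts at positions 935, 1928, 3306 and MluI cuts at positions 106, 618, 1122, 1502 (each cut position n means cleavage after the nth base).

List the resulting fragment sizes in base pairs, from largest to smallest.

1378, 512, 426, 380, 317, 187, 106, 71 bp

Combined cut positions (sorted): 106, 618, 935, 1122, 1502, 1928, 3306.
Linear molecule, 7 cuts → 8 fragments:
  106 − 0 = 106 bp
  618 − 106 = 512 bp
  935 − 618 = 317 bp
  1122 − 935 = 187 bp
  1502 − 1122 = 380 bp
  1928 − 1502 = 426 bp
  3306 − 1928 = 1378 bp
  3377 − 3306 = 71 bp
Sorted largest to smallest: 1378, 512, 426, 380, 317, 187, 106, 71 bp.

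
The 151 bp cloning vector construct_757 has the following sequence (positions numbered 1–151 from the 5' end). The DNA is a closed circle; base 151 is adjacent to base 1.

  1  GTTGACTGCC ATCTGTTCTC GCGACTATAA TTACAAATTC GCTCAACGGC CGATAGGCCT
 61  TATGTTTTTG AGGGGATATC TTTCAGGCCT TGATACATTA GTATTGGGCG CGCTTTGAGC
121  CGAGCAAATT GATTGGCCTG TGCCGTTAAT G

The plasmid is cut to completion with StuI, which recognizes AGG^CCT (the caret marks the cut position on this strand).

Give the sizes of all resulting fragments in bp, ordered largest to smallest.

StuI sites (AGGCCT) start at positions 55, 85.
StuI cuts after base 3 of each site, so after positions 57, 87.
Circular molecule, 2 cuts → 2 fragments:
  58–87 → 30 bp
  88–151 then 1–57 → 64 + 57 = 121 bp
Sorted largest to smallest: 121, 30 bp.

121, 30 bp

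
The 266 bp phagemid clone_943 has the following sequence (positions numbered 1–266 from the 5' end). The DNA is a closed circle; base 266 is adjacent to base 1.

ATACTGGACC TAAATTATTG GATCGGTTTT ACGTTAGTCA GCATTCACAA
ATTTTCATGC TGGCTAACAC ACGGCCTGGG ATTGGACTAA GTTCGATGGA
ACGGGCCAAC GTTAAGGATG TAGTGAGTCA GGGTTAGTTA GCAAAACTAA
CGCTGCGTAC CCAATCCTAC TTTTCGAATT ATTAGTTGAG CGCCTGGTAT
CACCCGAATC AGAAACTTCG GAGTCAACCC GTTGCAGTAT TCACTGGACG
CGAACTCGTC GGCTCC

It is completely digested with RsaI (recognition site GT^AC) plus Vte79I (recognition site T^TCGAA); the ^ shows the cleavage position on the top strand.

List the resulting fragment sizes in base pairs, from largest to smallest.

251, 15 bp

The RsaI site (GTAC) starts at position 157.
RsaI cuts after base 2 of each site, so after position 158.
The Vte79I site (TTCGAA) starts at position 173.
Vte79I cuts after the first base of each site, so after position 173.
Combined cut positions: 158, 173.
Circular molecule, 2 cuts → 2 fragments:
  159–173 → 15 bp
  174–266 then 1–158 → 93 + 158 = 251 bp
Sorted largest to smallest: 251, 15 bp.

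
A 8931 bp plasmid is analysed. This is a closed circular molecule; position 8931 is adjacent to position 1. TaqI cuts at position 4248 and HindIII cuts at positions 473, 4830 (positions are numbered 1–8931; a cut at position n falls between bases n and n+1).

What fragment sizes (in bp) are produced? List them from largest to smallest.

4574, 3775, 582 bp

Combined cut positions (sorted): 473, 4248, 4830.
Circular molecule, 3 cuts → 3 fragments:
  4248 − 473 = 3775 bp
  4830 − 4248 = 582 bp
  wrap: 8931 − 4830 + 473 = 4574 bp
Sorted largest to smallest: 4574, 3775, 582 bp.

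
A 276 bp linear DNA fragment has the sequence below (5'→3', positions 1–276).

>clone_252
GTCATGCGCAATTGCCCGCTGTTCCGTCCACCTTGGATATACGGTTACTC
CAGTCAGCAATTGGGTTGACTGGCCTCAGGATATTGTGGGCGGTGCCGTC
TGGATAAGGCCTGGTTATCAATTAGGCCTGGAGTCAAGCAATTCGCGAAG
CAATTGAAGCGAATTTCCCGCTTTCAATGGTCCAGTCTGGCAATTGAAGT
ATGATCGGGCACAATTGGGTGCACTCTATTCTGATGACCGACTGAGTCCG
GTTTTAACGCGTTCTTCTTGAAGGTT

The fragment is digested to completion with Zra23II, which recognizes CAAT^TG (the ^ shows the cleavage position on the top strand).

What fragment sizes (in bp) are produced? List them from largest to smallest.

Zra23II sites (CAATTG) start at positions 9, 58, 151, 191, 212.
Zra23II cuts after base 4 of each site, so after positions 12, 61, 154, 194, 215.
Linear molecule, 5 cuts → 6 fragments:
  1–12 → 12 bp
  13–61 → 49 bp
  62–154 → 93 bp
  155–194 → 40 bp
  195–215 → 21 bp
  216–276 → 61 bp
Sorted largest to smallest: 93, 61, 49, 40, 21, 12 bp.

93, 61, 49, 40, 21, 12 bp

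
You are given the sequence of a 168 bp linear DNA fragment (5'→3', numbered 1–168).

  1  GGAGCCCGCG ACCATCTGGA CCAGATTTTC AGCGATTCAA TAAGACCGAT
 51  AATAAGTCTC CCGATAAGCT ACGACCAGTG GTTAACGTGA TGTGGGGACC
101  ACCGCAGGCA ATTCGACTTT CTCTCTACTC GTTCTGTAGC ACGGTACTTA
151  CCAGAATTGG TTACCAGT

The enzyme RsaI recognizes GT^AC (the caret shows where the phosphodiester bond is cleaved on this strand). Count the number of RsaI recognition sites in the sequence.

GTAC occurs starting at position 144.
RsaI cuts at 1 site.

1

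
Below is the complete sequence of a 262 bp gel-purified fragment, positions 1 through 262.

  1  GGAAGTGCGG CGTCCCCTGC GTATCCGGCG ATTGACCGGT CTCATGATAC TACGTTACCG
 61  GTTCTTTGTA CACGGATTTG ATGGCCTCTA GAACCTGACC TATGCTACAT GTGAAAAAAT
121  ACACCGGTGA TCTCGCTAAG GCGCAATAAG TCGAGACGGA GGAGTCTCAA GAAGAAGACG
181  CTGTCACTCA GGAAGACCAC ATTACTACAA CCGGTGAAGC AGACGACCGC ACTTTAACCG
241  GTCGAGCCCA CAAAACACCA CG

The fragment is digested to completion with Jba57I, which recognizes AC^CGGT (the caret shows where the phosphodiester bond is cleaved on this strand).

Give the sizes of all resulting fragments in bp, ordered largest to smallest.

Jba57I sites (ACCGGT) start at positions 35, 57, 123, 210, 237.
Jba57I cuts after base 2 of each site, so after positions 36, 58, 124, 211, 238.
Linear molecule, 5 cuts → 6 fragments:
  1–36 → 36 bp
  37–58 → 22 bp
  59–124 → 66 bp
  125–211 → 87 bp
  212–238 → 27 bp
  239–262 → 24 bp
Sorted largest to smallest: 87, 66, 36, 27, 24, 22 bp.

87, 66, 36, 27, 24, 22 bp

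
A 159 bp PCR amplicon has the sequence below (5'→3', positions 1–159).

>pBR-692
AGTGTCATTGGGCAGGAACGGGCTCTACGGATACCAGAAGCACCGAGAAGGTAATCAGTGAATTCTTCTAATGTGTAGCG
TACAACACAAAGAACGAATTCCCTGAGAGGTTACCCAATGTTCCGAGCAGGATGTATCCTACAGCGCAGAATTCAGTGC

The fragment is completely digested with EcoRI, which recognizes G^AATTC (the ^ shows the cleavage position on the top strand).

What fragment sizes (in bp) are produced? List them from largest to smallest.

EcoRI sites (GAATTC) start at positions 60, 96, 149.
EcoRI cuts after the first base of each site, so after positions 60, 96, 149.
Linear molecule, 3 cuts → 4 fragments:
  1–60 → 60 bp
  61–96 → 36 bp
  97–149 → 53 bp
  150–159 → 10 bp
Sorted largest to smallest: 60, 53, 36, 10 bp.

60, 53, 36, 10 bp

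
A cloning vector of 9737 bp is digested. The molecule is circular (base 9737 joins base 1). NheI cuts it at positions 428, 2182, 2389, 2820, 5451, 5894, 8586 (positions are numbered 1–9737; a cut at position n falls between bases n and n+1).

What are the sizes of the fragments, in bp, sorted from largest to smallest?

2692, 2631, 1754, 1579, 443, 431, 207 bp

Circular molecule, 7 cuts → 7 fragments:
  2182 − 428 = 1754 bp
  2389 − 2182 = 207 bp
  2820 − 2389 = 431 bp
  5451 − 2820 = 2631 bp
  5894 − 5451 = 443 bp
  8586 − 5894 = 2692 bp
  wrap: 9737 − 8586 + 428 = 1579 bp
Sorted largest to smallest: 2692, 2631, 1754, 1579, 443, 431, 207 bp.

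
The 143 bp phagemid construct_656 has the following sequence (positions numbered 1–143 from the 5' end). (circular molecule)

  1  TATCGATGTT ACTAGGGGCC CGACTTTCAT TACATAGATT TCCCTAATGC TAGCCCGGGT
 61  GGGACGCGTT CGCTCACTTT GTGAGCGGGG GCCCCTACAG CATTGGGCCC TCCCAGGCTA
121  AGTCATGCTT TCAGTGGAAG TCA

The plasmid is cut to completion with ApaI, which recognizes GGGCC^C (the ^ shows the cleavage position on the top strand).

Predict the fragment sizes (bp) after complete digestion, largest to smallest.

ApaI sites (GGGCCC) start at positions 16, 89, 105.
ApaI cuts after base 5 of each site (before the last base), so after positions 20, 93, 109.
Circular molecule, 3 cuts → 3 fragments:
  21–93 → 73 bp
  94–109 → 16 bp
  110–143 then 1–20 → 34 + 20 = 54 bp
Sorted largest to smallest: 73, 54, 16 bp.

73, 54, 16 bp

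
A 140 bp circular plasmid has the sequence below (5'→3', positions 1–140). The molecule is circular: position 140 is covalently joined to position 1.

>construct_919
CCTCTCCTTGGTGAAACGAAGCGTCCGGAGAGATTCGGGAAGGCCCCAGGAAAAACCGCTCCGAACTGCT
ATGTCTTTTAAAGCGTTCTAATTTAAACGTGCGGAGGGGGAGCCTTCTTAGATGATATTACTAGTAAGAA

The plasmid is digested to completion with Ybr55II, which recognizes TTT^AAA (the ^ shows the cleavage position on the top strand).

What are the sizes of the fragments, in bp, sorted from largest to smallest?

125, 15 bp

Ybr55II sites (TTTAAA) start at positions 77, 92.
Ybr55II cuts after base 3 of each site, so after positions 79, 94.
Circular molecule, 2 cuts → 2 fragments:
  80–94 → 15 bp
  95–140 then 1–79 → 46 + 79 = 125 bp
Sorted largest to smallest: 125, 15 bp.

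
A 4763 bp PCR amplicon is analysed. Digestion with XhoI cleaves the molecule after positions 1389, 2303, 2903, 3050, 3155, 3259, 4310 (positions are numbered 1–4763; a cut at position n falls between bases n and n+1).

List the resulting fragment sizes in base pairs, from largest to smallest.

Linear molecule, 7 cuts → 8 fragments:
  1389 − 0 = 1389 bp
  2303 − 1389 = 914 bp
  2903 − 2303 = 600 bp
  3050 − 2903 = 147 bp
  3155 − 3050 = 105 bp
  3259 − 3155 = 104 bp
  4310 − 3259 = 1051 bp
  4763 − 4310 = 453 bp
Sorted largest to smallest: 1389, 1051, 914, 600, 453, 147, 105, 104 bp.

1389, 1051, 914, 600, 453, 147, 105, 104 bp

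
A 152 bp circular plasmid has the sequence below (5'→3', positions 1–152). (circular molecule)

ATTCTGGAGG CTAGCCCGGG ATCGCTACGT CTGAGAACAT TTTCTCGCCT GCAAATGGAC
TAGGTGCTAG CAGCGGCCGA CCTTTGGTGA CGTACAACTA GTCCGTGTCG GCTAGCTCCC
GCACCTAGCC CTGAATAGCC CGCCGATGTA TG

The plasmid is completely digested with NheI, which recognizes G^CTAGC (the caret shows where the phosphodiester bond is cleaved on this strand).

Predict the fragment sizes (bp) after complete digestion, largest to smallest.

56, 51, 45 bp

NheI sites (GCTAGC) start at positions 10, 66, 111.
NheI cuts after the first base of each site, so after positions 10, 66, 111.
Circular molecule, 3 cuts → 3 fragments:
  11–66 → 56 bp
  67–111 → 45 bp
  112–152 then 1–10 → 41 + 10 = 51 bp
Sorted largest to smallest: 56, 51, 45 bp.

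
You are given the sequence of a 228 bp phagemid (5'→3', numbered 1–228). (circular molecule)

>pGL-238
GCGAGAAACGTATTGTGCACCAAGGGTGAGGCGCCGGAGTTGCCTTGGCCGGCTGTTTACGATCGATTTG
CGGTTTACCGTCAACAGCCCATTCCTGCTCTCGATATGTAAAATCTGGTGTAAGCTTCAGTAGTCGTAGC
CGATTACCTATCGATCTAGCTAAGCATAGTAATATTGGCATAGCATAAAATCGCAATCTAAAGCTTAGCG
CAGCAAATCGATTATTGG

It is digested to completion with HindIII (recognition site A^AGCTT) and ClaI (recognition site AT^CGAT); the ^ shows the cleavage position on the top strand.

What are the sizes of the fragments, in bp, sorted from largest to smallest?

HindIII sites (AAGCTT) start at positions 122, 201.
HindIII cuts after the first base of each site, so after positions 122, 201.
ClaI sites (ATCGAT) start at positions 62, 150, 217.
ClaI cuts after base 2 of each site, so after positions 63, 151, 218.
Combined cut positions: 63, 122, 151, 201, 218.
Circular molecule, 5 cuts → 5 fragments:
  64–122 → 59 bp
  123–151 → 29 bp
  152–201 → 50 bp
  202–218 → 17 bp
  219–228 then 1–63 → 10 + 63 = 73 bp
Sorted largest to smallest: 73, 59, 50, 29, 17 bp.

73, 59, 50, 29, 17 bp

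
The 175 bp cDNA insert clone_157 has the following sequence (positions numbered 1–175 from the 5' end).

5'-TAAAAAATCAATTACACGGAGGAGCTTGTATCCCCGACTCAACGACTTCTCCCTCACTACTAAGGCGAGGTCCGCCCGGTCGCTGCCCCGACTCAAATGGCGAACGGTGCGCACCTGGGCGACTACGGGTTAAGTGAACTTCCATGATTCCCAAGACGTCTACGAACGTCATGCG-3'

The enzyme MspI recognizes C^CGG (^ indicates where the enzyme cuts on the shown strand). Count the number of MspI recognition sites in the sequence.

CCGG occurs starting at position 76.
MspI cuts at 1 site.

1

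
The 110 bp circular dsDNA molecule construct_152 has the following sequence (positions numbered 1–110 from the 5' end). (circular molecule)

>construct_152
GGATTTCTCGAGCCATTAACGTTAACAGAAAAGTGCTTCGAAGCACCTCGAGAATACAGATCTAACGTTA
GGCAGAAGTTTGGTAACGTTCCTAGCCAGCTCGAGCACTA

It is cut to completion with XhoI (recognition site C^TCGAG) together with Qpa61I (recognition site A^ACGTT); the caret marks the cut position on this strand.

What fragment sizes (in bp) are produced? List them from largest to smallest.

XhoI sites (CTCGAG) start at positions 7, 47, 100.
XhoI cuts after the first base of each site, so after positions 7, 47, 100.
Qpa61I sites (AACGTT) start at positions 18, 64, 85.
Qpa61I cuts after the first base of each site, so after positions 18, 64, 85.
Combined cut positions: 7, 18, 47, 64, 85, 100.
Circular molecule, 6 cuts → 6 fragments:
  8–18 → 11 bp
  19–47 → 29 bp
  48–64 → 17 bp
  65–85 → 21 bp
  86–100 → 15 bp
  101–110 then 1–7 → 10 + 7 = 17 bp
Sorted largest to smallest: 29, 21, 17, 17, 15, 11 bp.

29, 21, 17, 17, 15, 11 bp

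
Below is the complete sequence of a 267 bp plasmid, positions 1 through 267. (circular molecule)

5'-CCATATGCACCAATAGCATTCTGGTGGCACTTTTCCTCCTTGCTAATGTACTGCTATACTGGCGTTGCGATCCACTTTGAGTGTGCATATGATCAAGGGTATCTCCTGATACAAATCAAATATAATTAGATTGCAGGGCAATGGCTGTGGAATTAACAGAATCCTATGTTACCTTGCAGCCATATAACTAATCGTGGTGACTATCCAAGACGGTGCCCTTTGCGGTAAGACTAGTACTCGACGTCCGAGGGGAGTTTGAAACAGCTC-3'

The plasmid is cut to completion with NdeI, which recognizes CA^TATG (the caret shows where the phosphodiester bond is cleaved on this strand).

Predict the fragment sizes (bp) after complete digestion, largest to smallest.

183, 84 bp

NdeI sites (CATATG) start at positions 2, 86.
NdeI cuts after base 2 of each site, so after positions 3, 87.
Circular molecule, 2 cuts → 2 fragments:
  4–87 → 84 bp
  88–267 then 1–3 → 180 + 3 = 183 bp
Sorted largest to smallest: 183, 84 bp.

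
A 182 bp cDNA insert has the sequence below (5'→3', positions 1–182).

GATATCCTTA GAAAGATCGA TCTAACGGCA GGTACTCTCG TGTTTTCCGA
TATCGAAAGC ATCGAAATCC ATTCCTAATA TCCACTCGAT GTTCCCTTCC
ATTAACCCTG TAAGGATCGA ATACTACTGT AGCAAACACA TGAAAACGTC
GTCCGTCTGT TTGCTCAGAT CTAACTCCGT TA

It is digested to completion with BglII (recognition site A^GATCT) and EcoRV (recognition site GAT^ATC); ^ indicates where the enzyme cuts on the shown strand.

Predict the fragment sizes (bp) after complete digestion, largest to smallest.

The BglII site (AGATCT) starts at position 167.
BglII cuts after the first base of each site, so after position 167.
EcoRV sites (GATATC) start at positions 1, 49.
EcoRV cuts after base 3 of each site, so after positions 3, 51.
Combined cut positions: 3, 51, 167.
Linear molecule, 3 cuts → 4 fragments:
  1–3 → 3 bp
  4–51 → 48 bp
  52–167 → 116 bp
  168–182 → 15 bp
Sorted largest to smallest: 116, 48, 15, 3 bp.

116, 48, 15, 3 bp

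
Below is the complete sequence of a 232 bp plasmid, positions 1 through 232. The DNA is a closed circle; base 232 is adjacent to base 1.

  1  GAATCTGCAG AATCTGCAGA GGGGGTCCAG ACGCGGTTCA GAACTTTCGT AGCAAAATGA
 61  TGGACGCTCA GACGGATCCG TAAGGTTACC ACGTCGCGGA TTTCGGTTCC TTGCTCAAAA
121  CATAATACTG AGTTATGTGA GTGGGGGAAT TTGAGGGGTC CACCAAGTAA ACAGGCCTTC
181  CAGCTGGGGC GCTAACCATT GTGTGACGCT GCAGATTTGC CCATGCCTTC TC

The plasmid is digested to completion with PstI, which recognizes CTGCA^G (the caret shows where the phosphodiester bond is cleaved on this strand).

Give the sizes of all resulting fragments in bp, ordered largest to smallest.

195, 28, 9 bp

PstI sites (CTGCAG) start at positions 5, 14, 209.
PstI cuts after base 5 of each site (before the last base), so after positions 9, 18, 213.
Circular molecule, 3 cuts → 3 fragments:
  10–18 → 9 bp
  19–213 → 195 bp
  214–232 then 1–9 → 19 + 9 = 28 bp
Sorted largest to smallest: 195, 28, 9 bp.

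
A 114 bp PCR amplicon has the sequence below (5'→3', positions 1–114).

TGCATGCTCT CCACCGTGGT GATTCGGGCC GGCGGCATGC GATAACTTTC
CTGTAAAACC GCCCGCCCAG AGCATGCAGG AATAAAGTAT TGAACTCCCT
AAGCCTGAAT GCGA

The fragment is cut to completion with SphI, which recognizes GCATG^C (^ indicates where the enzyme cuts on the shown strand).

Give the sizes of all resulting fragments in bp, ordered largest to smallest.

SphI sites (GCATGC) start at positions 2, 35, 72.
SphI cuts after base 5 of each site (before the last base), so after positions 6, 39, 76.
Linear molecule, 3 cuts → 4 fragments:
  1–6 → 6 bp
  7–39 → 33 bp
  40–76 → 37 bp
  77–114 → 38 bp
Sorted largest to smallest: 38, 37, 33, 6 bp.

38, 37, 33, 6 bp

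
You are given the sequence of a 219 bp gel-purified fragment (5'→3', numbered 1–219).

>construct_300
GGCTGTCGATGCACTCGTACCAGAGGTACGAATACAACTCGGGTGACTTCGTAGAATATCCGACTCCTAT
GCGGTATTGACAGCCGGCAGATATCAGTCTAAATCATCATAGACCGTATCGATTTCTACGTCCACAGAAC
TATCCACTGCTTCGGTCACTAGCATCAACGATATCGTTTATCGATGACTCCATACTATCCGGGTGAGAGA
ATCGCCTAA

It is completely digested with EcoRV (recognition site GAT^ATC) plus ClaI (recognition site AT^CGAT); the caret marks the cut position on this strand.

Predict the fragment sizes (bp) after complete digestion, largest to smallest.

EcoRV sites (GATATC) start at positions 90, 170.
EcoRV cuts after base 3 of each site, so after positions 92, 172.
ClaI sites (ATCGAT) start at positions 118, 180.
ClaI cuts after base 2 of each site, so after positions 119, 181.
Combined cut positions: 92, 119, 172, 181.
Linear molecule, 4 cuts → 5 fragments:
  1–92 → 92 bp
  93–119 → 27 bp
  120–172 → 53 bp
  173–181 → 9 bp
  182–219 → 38 bp
Sorted largest to smallest: 92, 53, 38, 27, 9 bp.

92, 53, 38, 27, 9 bp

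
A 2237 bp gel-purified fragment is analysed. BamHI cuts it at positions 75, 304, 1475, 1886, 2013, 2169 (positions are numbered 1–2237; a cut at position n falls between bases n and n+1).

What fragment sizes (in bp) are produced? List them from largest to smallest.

1171, 411, 229, 156, 127, 75, 68 bp

Linear molecule, 6 cuts → 7 fragments:
  75 − 0 = 75 bp
  304 − 75 = 229 bp
  1475 − 304 = 1171 bp
  1886 − 1475 = 411 bp
  2013 − 1886 = 127 bp
  2169 − 2013 = 156 bp
  2237 − 2169 = 68 bp
Sorted largest to smallest: 1171, 411, 229, 156, 127, 75, 68 bp.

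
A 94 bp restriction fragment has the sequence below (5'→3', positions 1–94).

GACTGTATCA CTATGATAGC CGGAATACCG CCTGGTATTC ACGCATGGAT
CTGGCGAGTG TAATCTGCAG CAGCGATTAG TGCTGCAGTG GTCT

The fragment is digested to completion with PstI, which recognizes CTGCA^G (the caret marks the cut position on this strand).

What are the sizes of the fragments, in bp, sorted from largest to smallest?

PstI sites (CTGCAG) start at positions 65, 83.
PstI cuts after base 5 of each site (before the last base), so after positions 69, 87.
Linear molecule, 2 cuts → 3 fragments:
  1–69 → 69 bp
  70–87 → 18 bp
  88–94 → 7 bp
Sorted largest to smallest: 69, 18, 7 bp.

69, 18, 7 bp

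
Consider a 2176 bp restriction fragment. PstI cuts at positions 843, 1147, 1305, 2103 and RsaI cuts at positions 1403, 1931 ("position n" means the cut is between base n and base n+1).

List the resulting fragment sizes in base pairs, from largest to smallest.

843, 528, 304, 172, 158, 98, 73 bp

Combined cut positions (sorted): 843, 1147, 1305, 1403, 1931, 2103.
Linear molecule, 6 cuts → 7 fragments:
  843 − 0 = 843 bp
  1147 − 843 = 304 bp
  1305 − 1147 = 158 bp
  1403 − 1305 = 98 bp
  1931 − 1403 = 528 bp
  2103 − 1931 = 172 bp
  2176 − 2103 = 73 bp
Sorted largest to smallest: 843, 528, 304, 172, 158, 98, 73 bp.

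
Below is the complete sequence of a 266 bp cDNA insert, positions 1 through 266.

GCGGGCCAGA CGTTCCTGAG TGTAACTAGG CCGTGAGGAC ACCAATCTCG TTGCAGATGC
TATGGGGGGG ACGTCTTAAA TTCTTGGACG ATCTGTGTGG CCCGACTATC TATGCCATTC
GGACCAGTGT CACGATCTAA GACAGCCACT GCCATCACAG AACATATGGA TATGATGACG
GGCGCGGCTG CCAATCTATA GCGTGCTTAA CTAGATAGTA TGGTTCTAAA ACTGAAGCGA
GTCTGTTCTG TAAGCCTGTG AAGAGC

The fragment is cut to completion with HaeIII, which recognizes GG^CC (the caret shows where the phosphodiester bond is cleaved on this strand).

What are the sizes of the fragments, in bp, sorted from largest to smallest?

166, 70, 25, 5 bp

HaeIII sites (GGCC) start at positions 4, 29, 99.
HaeIII cuts after base 2 of each site, so after positions 5, 30, 100.
Linear molecule, 3 cuts → 4 fragments:
  1–5 → 5 bp
  6–30 → 25 bp
  31–100 → 70 bp
  101–266 → 166 bp
Sorted largest to smallest: 166, 70, 25, 5 bp.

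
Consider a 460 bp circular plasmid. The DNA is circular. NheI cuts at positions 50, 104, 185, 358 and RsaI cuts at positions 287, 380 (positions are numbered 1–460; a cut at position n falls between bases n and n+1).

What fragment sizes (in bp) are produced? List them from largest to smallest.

Combined cut positions (sorted): 50, 104, 185, 287, 358, 380.
Circular molecule, 6 cuts → 6 fragments:
  104 − 50 = 54 bp
  185 − 104 = 81 bp
  287 − 185 = 102 bp
  358 − 287 = 71 bp
  380 − 358 = 22 bp
  wrap: 460 − 380 + 50 = 130 bp
Sorted largest to smallest: 130, 102, 81, 71, 54, 22 bp.

130, 102, 81, 71, 54, 22 bp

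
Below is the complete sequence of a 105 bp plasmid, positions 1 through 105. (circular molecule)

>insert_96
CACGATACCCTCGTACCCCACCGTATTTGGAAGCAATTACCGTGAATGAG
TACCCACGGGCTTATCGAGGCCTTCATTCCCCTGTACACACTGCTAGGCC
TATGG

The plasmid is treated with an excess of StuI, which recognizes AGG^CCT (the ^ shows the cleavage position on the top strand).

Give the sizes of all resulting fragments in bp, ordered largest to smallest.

StuI sites (AGGCCT) start at positions 68, 96.
StuI cuts after base 3 of each site, so after positions 70, 98.
Circular molecule, 2 cuts → 2 fragments:
  71–98 → 28 bp
  99–105 then 1–70 → 7 + 70 = 77 bp
Sorted largest to smallest: 77, 28 bp.

77, 28 bp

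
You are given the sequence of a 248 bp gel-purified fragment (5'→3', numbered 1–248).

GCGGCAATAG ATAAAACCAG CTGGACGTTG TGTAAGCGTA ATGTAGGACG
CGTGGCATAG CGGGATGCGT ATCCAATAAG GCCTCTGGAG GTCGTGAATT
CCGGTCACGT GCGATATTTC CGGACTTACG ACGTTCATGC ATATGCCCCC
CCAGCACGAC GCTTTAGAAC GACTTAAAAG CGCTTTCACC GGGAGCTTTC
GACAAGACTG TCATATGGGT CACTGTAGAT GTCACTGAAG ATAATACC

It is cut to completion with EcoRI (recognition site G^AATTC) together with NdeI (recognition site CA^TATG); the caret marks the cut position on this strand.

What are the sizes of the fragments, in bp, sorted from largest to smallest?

96, 72, 45, 35 bp

The EcoRI site (GAATTC) starts at position 96.
EcoRI cuts after the first base of each site, so after position 96.
NdeI sites (CATATG) start at positions 140, 212.
NdeI cuts after base 2 of each site, so after positions 141, 213.
Combined cut positions: 96, 141, 213.
Linear molecule, 3 cuts → 4 fragments:
  1–96 → 96 bp
  97–141 → 45 bp
  142–213 → 72 bp
  214–248 → 35 bp
Sorted largest to smallest: 96, 72, 45, 35 bp.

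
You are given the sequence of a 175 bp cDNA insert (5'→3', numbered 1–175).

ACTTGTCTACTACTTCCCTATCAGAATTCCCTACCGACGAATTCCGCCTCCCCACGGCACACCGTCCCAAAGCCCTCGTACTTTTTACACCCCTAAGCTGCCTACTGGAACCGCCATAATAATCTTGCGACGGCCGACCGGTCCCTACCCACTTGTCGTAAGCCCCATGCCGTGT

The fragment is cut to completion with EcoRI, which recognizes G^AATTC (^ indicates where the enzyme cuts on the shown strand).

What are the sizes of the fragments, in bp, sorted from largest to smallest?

EcoRI sites (GAATTC) start at positions 24, 39.
EcoRI cuts after the first base of each site, so after positions 24, 39.
Linear molecule, 2 cuts → 3 fragments:
  1–24 → 24 bp
  25–39 → 15 bp
  40–175 → 136 bp
Sorted largest to smallest: 136, 24, 15 bp.

136, 24, 15 bp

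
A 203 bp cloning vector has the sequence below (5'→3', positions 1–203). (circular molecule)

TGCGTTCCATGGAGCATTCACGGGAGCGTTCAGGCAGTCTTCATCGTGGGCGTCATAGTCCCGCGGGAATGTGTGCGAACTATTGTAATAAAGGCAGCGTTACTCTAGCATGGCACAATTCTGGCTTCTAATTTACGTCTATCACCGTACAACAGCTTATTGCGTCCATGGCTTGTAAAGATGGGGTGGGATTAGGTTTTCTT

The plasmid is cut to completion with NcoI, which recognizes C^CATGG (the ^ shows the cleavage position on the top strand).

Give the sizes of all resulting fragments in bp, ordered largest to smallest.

NcoI sites (CCATGG) start at positions 7, 166.
NcoI cuts after the first base of each site, so after positions 7, 166.
Circular molecule, 2 cuts → 2 fragments:
  8–166 → 159 bp
  167–203 then 1–7 → 37 + 7 = 44 bp
Sorted largest to smallest: 159, 44 bp.

159, 44 bp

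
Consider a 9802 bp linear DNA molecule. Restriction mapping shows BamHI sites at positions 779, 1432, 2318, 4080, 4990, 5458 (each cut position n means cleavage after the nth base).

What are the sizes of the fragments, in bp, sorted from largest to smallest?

Linear molecule, 6 cuts → 7 fragments:
  779 − 0 = 779 bp
  1432 − 779 = 653 bp
  2318 − 1432 = 886 bp
  4080 − 2318 = 1762 bp
  4990 − 4080 = 910 bp
  5458 − 4990 = 468 bp
  9802 − 5458 = 4344 bp
Sorted largest to smallest: 4344, 1762, 910, 886, 779, 653, 468 bp.

4344, 1762, 910, 886, 779, 653, 468 bp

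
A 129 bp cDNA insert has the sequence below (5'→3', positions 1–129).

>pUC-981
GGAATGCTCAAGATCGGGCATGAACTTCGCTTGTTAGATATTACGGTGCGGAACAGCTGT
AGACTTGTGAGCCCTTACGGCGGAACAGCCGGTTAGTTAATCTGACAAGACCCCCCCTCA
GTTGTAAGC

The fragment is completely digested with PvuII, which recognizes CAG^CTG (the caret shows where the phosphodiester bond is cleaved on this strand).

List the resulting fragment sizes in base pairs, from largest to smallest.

The PvuII site (CAGCTG) starts at position 54.
PvuII cuts after base 3 of each site, so after position 56.
Linear molecule, 1 cut → 2 fragments:
  1–56 → 56 bp
  57–129 → 73 bp
Sorted largest to smallest: 73, 56 bp.

73, 56 bp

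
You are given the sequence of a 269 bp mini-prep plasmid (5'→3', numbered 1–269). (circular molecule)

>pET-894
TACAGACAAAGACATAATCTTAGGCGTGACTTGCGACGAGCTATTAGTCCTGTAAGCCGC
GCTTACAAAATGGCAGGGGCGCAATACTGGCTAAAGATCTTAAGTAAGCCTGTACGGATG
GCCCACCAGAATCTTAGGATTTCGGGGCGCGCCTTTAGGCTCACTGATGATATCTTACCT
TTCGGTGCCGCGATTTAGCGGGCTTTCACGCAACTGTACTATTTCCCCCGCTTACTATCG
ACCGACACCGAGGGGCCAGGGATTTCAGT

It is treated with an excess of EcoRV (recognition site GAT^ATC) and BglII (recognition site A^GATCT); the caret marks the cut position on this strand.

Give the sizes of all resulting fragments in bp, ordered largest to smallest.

The EcoRV site (GATATC) starts at position 169.
EcoRV cuts after base 3 of each site, so after position 171.
The BglII site (AGATCT) starts at position 95.
BglII cuts after the first base of each site, so after position 95.
Combined cut positions: 95, 171.
Circular molecule, 2 cuts → 2 fragments:
  96–171 → 76 bp
  172–269 then 1–95 → 98 + 95 = 193 bp
Sorted largest to smallest: 193, 76 bp.

193, 76 bp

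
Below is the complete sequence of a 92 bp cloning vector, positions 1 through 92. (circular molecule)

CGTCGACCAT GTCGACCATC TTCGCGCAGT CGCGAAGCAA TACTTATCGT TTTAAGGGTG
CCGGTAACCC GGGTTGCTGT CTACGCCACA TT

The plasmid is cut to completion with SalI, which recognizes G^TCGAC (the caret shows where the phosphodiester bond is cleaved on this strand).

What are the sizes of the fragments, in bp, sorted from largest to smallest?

83, 9 bp

SalI sites (GTCGAC) start at positions 2, 11.
SalI cuts after the first base of each site, so after positions 2, 11.
Circular molecule, 2 cuts → 2 fragments:
  3–11 → 9 bp
  12–92 then 1–2 → 81 + 2 = 83 bp
Sorted largest to smallest: 83, 9 bp.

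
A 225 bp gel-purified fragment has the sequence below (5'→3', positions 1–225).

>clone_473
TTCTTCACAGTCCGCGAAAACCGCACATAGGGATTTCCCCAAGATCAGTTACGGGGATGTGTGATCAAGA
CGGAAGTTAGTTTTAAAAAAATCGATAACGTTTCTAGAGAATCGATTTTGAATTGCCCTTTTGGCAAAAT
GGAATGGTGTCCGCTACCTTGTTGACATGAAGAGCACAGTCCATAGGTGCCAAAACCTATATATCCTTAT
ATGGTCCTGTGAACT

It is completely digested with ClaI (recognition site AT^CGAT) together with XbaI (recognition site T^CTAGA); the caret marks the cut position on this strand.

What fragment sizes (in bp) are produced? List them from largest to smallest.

113, 92, 11, 9 bp

ClaI sites (ATCGAT) start at positions 91, 111.
ClaI cuts after base 2 of each site, so after positions 92, 112.
The XbaI site (TCTAGA) starts at position 103.
XbaI cuts after the first base of each site, so after position 103.
Combined cut positions: 92, 103, 112.
Linear molecule, 3 cuts → 4 fragments:
  1–92 → 92 bp
  93–103 → 11 bp
  104–112 → 9 bp
  113–225 → 113 bp
Sorted largest to smallest: 113, 92, 11, 9 bp.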